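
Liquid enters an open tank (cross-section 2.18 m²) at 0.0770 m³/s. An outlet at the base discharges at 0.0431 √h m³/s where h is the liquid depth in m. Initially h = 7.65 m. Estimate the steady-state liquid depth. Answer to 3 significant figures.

3.19 m

A dh/dt = Q_in − 0.0431 √h. Steady state requires inflow = outflow:
Q_in = 0.0431 √h_ss ⇒ √h_ss = 0.0770/0.0431 = 1.7865.
h_ss = 1.7865² = 3.1917 m. (Since h₀ = 7.65 m > h_ss, the level will fall toward this value.)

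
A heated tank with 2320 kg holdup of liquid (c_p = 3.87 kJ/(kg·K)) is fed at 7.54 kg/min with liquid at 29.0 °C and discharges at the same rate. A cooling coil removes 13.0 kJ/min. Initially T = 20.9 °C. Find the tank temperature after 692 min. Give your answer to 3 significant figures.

27.7 °C

Energy balance: M c_p dT/dt = ṁ c_p (T_in − T) − 13.0.
Rearrange: dT/dt = (T_ss − T)/τ with τ = M/ṁ = 307.69 min and T_ss = T_in − Q̇/(ṁ c_p) = 28.554 °C.
Integrating: T(t) = T_ss + (T₀ − T_ss) e^(−t/τ).
T(692) = 28.554 + (-7.6545)·e^(−692/307.69) = 28.554 + (-7.6545)·0.10550 = 27.747 °C.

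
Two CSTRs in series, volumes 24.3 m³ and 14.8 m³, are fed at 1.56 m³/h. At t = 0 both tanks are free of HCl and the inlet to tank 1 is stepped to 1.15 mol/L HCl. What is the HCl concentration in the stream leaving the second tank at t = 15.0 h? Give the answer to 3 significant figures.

0.396 mol/L

Time constants: τᵢ = Vᵢ/Q for each well-mixed tank.
τ₁ = 24.3/1.56 = 15.577 h; τ₂ = 14.8/1.56 = 9.4872 h.
Tank 1: C₁ = C_in(1 − e^(−t/τ₁)). Tank 2 (τ₁ ≠ τ₂): C₂ = C_in[1 − (τ₁ e^(−t/τ₁) − τ₂ e^(−t/τ₂))/(τ₁ − τ₂)].
At t = 15.0: e^(−t/τ₁) = 0.38176, e^(−t/τ₂) = 0.20575.
C₂ = 1.15·[1 − (15.577·0.38176 − 9.4872·0.20575)/(6.0897)] = 1.15·0.34404 = 0.39564 mol/L.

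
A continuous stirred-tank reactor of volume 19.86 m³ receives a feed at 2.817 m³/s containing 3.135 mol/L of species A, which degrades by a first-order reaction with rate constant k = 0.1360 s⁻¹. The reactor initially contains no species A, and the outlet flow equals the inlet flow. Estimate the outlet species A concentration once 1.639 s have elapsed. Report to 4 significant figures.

Accumulation = in − out − consumed: V dC/dt = Q C_in − Q C − k V C.
dC/dt = (Q/V) C_in − (Q/V + k) C; effective rate a = Q/V + k = 0.141843 + 0.1360 = 0.277843 s⁻¹.
C_ss = Q C_in/(Q + kV) = 1.60046 mol/L; C(t) = C_ss + (C₀ − C_ss) e^(−a t).
C(1.639) = 1.60046 + (-1.60046)·e^(−0.277843·1.639) = 1.60046 + (-1.60046)·0.634204 = 0.585443 mol/L.

0.5854 mol/L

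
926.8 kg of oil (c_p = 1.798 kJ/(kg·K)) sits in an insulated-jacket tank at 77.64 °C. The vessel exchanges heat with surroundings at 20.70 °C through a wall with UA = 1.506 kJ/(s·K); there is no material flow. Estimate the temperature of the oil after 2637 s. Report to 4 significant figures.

M c_p dT/dt = −UA(T − T_amb).
dT/dt = (T_ss − T)/τ with T_ss = T_amb = 20.7000 °C, τ = M c_p/UA = 926.8·1.798/1.506 = 1106.50 s.
T approaches T_ss exponentially: T(t) = T_ss + (T₀ − T_ss) e^(−t/τ).
T(2637) = 20.7000 + (56.9400)·0.0922554 = 25.9530 °C.

25.95 °C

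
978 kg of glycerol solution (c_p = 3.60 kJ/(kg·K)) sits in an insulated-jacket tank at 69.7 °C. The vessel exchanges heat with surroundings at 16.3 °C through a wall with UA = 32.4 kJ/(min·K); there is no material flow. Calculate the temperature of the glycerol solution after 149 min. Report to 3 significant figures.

Unsteady energy balance on the tank contents: M c_p dT/dt = −UA(T − T_amb).
dT/dt = (T_ss − T)/τ with T_ss = T_amb = 16.300 °C, τ = M c_p/UA = 978·3.60/32.4 = 108.67 min.
Solution: T(t) = T_ss + (T₀ − T_ss) e^(−t/τ).
T(149) = 16.300 + (53.400)·0.25381 = 29.854 °C.

29.9 °C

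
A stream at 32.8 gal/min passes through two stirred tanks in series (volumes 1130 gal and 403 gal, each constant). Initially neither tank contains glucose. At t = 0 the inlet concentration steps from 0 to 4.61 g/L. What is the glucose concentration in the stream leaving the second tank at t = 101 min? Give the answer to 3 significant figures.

4.23 g/L

Each tank obeys Vᵢ dCᵢ/dt = Q(Cᵢ₋₁ − Cᵢ), so τᵢ = Vᵢ/Q.
τ₁ = 1130/32.8 = 34.451 min; τ₂ = 403/32.8 = 12.287 min.
Solving the cascade with C₁(0)=C₂(0)=0 gives C₂(t) = C_in[1 − (τ₁ e^(−t/τ₁) − τ₂ e^(−t/τ₂))/(τ₁ − τ₂)].
At t = 101: e^(−t/τ₁) = 0.053307, e^(−t/τ₂) = 0.00026912.
C₂ = 4.61·[1 − (34.451·0.053307 − 12.287·0.00026912)/(22.165)] = 4.61·0.91729 = 4.2287 g/L.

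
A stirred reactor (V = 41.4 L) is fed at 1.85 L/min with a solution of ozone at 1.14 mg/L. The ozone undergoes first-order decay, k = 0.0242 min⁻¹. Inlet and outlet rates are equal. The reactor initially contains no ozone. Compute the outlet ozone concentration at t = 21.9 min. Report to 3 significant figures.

0.576 mg/L

V dC/dt = Q(C_in − C) − k V C.
This is linear with rate a = Q/V + k = 0.068886 min⁻¹.
C_ss = Q C_in/(Q + kV) = 0.73951 mg/L; C(t) = C_ss + (C₀ − C_ss) e^(−a t).
C(21.9) = 0.73951 + (-0.73951)·e^(−0.068886·21.9) = 0.73951 + (-0.73951)·0.22122 = 0.57592 mg/L.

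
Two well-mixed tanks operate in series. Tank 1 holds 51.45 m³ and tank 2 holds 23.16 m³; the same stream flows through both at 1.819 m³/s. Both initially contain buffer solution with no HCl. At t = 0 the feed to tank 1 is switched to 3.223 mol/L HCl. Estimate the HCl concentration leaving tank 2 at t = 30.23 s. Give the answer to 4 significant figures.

1.456 mol/L

Time constants: τᵢ = Vᵢ/Q for each well-mixed tank.
τ₁ = 51.45/1.819 = 28.2848 s; τ₂ = 23.16/1.819 = 12.7323 s.
Tank 1: C₁ = C_in(1 − e^(−t/τ₁)). Tank 2 (τ₁ ≠ τ₂): C₂ = C_in[1 − (τ₁ e^(−t/τ₁) − τ₂ e^(−t/τ₂))/(τ₁ − τ₂)].
At t = 30.23: e^(−t/τ₁) = 0.343430, e^(−t/τ₂) = 0.0930813.
C₂ = 3.223·[1 − (28.2848·0.343430 − 12.7323·0.0930813)/(15.5525)] = 3.223·0.451619 = 1.45557 mol/L.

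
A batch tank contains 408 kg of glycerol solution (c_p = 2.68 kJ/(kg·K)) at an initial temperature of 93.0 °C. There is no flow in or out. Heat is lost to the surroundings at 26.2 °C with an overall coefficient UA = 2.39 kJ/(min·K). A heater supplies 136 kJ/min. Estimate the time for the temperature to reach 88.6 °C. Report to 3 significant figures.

269 min

Lumped-capacitance energy balance: M c_p dT/dt = UA(T_amb − T) + Q̇.
τ = M c_p/UA = 457.51 min; T_ss = T_amb + Q̇/UA = 26.2 + 136/2.39 = 83.104 °C.
T(t) = T_ss + (T₀ − T_ss)e^(−t/τ); set T = 88.6:
t = −τ ln[(T − T_ss)/(T₀ − T_ss)] = −457.51 · ln(0.55539) = 269.06 min.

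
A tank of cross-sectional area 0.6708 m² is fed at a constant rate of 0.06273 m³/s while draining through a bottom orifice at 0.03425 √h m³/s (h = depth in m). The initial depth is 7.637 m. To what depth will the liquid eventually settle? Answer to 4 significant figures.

A dh/dt = Q_in − 0.03425 √h. Steady state requires inflow = outflow:
Q_in = 0.03425 √h_ss ⇒ √h_ss = 0.06273/0.03425 = 1.83153.
h_ss = 1.83153² = 3.35451 m. (Since h₀ = 7.637 m > h_ss, the level will fall toward this value.)

3.355 m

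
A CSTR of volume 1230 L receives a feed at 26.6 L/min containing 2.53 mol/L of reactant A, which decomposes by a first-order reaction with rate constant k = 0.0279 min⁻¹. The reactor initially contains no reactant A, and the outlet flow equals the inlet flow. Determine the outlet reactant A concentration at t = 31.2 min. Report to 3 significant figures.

0.869 mol/L

Species balance: V dC/dt = Q C_in − Q C − k V C.
This is linear with rate a = Q/V + k = 0.049526 min⁻¹.
C_ss = Q C_in/(Q + kV) = 1.1047 mol/L; C(t) = C_ss + (C₀ − C_ss) e^(−a t).
C(31.2) = 1.1047 + (-1.1047)·e^(−0.049526·31.2) = 1.1047 + (-1.1047)·0.21327 = 0.86914 mol/L.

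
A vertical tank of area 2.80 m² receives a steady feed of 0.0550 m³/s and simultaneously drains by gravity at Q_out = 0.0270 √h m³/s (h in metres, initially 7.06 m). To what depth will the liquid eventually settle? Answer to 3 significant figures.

4.15 m

Level balance: A dh/dt = 0.0550 − 0.0270 √h. Setting dh/dt = 0:
Q_in = 0.0270 √h_ss ⇒ √h_ss = 0.0550/0.0270 = 2.0370.
h_ss = 2.0370² = 4.1495 m. (Since h₀ = 7.06 m > h_ss, the level will fall toward this value.)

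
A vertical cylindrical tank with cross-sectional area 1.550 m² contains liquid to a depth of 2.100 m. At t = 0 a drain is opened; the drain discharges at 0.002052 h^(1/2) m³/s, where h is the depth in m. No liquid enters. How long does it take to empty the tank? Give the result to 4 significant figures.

2189 s

A dh/dt = −Q_out = −0.002052 √h.
This is separable: 2 d(√h)/dt = −0.002052/A, so √h = √h₀ − (0.002052/(2A)) t.
Tank is empty when √h = 0: t_empty = 2A√h₀/0.002052.
t_empty = 2·1.550·√2.100/0.002052 = 3.10000·1.44914/0.002052 = 2189.24 s.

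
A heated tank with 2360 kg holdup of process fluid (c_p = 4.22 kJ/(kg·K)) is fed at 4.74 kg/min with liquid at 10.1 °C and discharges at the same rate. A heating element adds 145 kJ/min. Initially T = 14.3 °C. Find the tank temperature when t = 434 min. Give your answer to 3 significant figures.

First-law balance (no shaft work): M c_p dT/dt = ṁ c_p (T_in − T) + 145.
τ = M/ṁ = 497.89 min; T_ss = T_in + Q̇/(ṁ c_p) = 10.1 + 145/(4.74·4.22) = 17.349 °C.
T approaches T_ss exponentially: T(t) = T_ss + (T₀ − T_ss) e^(−t/τ).
T(434) = 17.349 + (-3.0490)·e^(−434/497.89) = 17.349 + (-3.0490)·0.41825 = 16.074 °C.

16.1 °C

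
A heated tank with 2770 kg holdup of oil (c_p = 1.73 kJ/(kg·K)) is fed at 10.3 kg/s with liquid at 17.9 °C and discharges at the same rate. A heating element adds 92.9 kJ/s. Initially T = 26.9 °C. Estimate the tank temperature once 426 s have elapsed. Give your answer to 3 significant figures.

23.9 °C

M c_p dT/dt = ṁ c_p (T_in − T) + Q̇.
τ = M/ṁ = 268.93 s; T_ss = T_in + Q̇/(ṁ c_p) = 17.9 + 92.9/(10.3·1.73) = 23.114 °C.
T approaches T_ss exponentially: T(t) = T_ss + (T₀ − T_ss) e^(−t/τ).
T(426) = 23.114 + (3.7865)·e^(−426/268.93) = 23.114 + (3.7865)·0.20514 = 23.890 °C.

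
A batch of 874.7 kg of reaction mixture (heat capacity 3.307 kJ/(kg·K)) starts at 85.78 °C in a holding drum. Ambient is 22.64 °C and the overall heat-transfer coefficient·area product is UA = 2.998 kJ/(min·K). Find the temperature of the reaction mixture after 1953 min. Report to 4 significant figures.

M c_p dT/dt = −UA(T − T_amb).
dT/dt = (T_ss − T)/τ with T_ss = T_amb = 22.6400 °C, τ = M c_p/UA = 874.7·3.307/2.998 = 964.854 min.
Solution: T(t) = T_ss + (T₀ − T_ss) e^(−t/τ).
T(1953) = 22.6400 + (63.1400)·0.132107 = 30.9813 °C.

30.98 °C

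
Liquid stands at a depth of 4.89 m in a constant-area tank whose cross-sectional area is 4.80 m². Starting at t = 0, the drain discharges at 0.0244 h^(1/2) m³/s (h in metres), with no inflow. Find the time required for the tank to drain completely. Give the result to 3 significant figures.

Volume balance on the tank: A dh/dt = −0.0244 √h.
This is separable: 2 d(√h)/dt = −0.0244/A, so √h = √h₀ − (0.0244/(2A)) t.
Tank is empty when √h = 0: t_empty = 2A√h₀/0.0244.
t_empty = 2·4.80·√4.89/0.0244 = 9.6000·2.2113/0.0244 = 870.03 s.

870 s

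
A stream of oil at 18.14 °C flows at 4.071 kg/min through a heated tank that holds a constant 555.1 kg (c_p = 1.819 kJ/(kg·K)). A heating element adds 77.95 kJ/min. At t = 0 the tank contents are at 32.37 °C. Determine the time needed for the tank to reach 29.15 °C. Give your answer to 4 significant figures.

First-law balance (no shaft work): M c_p dT/dt = ṁ c_p (T_in − T) + 77.95.
τ = M/ṁ = 136.355 min; T_ss = T_in + Q̇/(ṁ c_p) = 28.6665 °C.
T(t) = T_ss + (T₀ − T_ss) e^(−t/τ). Set T = 29.15:
e^(−t/τ) = (29.15 − 28.6665)/(32.37 − 28.6665) = 0.130562
t = −136.355 · ln(0.130562) = 277.606 min.

277.6 min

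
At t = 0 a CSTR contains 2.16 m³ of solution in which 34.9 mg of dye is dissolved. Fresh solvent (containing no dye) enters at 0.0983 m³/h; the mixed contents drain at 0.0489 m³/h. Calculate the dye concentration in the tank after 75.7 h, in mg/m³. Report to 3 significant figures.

Total volume: dV/dt = Q_in − Q_out = 0.049400 m³/h, so V(t) = 2.16 + 0.049400 t and V(75.7) = 5.8996 m³.
Solute balance: dm/dt = 0 − Q_out C = −Q_out m/V(t).
Separate: dm/m = −Q_out dt/V(t) ⇒ ln(m/m₀) = −(Q_out/(Q_in−Q_out)) ln(V/V₀).
m = m₀ (V₀/V)^(Q_out/(Q_in−Q_out)) = 34.9 × (2.16/5.8996)^(0.98988) = 12.908 mg.
C = m/V = 12.908/5.8996 = 2.1880 mg/m³.

2.19 mg/m³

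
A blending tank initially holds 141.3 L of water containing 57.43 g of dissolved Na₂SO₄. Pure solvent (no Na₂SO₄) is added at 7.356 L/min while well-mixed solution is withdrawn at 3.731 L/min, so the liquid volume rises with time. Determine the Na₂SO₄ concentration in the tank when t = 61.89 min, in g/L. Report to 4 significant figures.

0.05903 g/L

Let m(t) be the amount of Na₂SO₄. Volume: V(t) = V₀ + (Q_in − Q_out) t = 141.3 + 3.62500 t; V(61.89) = 365.651 L.
Solute balance: dm/dt = 0 − Q_out C = −Q_out m/V(t).
Separate: dm/m = −Q_out dt/V(t) ⇒ ln(m/m₀) = −(Q_out/(Q_in−Q_out)) ln(V/V₀).
m = m₀ (V₀/V)^(Q_out/(Q_in−Q_out)) = 57.43 × (141.3/365.651)^(1.02924) = 21.5844 g.
C = m/V = 21.5844/365.651 = 0.0590299 g/L.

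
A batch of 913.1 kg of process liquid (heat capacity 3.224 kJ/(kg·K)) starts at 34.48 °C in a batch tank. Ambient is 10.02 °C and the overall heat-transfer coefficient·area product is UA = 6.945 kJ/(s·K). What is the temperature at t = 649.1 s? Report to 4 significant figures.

M c_p dT/dt = −UA(T − T_amb).
dT/dt = (T_ss − T)/τ with T_ss = T_amb = 10.0200 °C, τ = M c_p/UA = 913.1·3.224/6.945 = 423.878 s.
Solution: T(t) = T_ss + (T₀ − T_ss) e^(−t/τ).
T(649.1) = 10.0200 + (24.4600)·0.216247 = 15.3094 °C.

15.31 °C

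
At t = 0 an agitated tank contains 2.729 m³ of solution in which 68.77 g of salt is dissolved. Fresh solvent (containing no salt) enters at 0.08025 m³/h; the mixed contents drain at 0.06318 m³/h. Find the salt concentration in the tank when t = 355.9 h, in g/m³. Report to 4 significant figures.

Let m(t) be the amount of salt. Volume: V(t) = V₀ + (Q_in − Q_out) t = 2.729 + 0.0170700 t; V(355.9) = 8.80421 m³.
Species balance (pure solvent in): dm/dt = −Q_out · m/V(t).
Separate: dm/m = −Q_out dt/V(t) ⇒ ln(m/m₀) = −(Q_out/(Q_in−Q_out)) ln(V/V₀).
m = m₀ (V₀/V)^(Q_out/(Q_in−Q_out)) = 68.77 × (2.729/8.80421)^(3.70123) = 0.900806 g.
C = m/V = 0.900806/8.80421 = 0.102315 g/m³.

0.1023 g/m³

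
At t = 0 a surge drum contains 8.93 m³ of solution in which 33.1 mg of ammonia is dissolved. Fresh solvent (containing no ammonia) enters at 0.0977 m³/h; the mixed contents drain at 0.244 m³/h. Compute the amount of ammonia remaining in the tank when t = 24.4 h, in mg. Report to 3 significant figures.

14.1 mg

Let m(t) be the amount of ammonia. Volume: V(t) = V₀ + (Q_in − Q_out) t = 8.93 − 0.14630 t; V(24.4) = 5.3603 m³.
No ammonia enters, so dm/dt = −Q_out · (m/V).
dm/m = −Q_out dt/(V₀ − 0.14630 t); integrating gives ln(m/m₀) = −(Q_out/(Q_in−Q_out)) ln(V/V₀).
m = m₀ (V₀/V)^(Q_out/(Q_in−Q_out)) = 33.1 × (8.93/5.3603)^(-1.6678) = 14.130 mg.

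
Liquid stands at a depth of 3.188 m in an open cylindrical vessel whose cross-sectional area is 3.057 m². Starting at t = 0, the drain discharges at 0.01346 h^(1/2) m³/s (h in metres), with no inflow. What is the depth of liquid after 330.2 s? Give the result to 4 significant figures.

With no inflow, A dh/dt = −0.01346 √h.
This is separable: 2 d(√h)/dt = −0.01346/A, so √h = √h₀ − (0.01346/(2A)) t.
√h = √3.188 − 0.01346·330.2/(2·3.057) = 1.78550 − 0.726937 = 1.05856.
h = 1.05856² = 1.12055 m.

1.121 m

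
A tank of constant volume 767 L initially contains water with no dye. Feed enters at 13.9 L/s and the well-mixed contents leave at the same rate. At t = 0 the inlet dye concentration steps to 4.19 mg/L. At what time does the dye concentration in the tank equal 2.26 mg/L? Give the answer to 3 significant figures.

Species balance: V dC/dt = Q(C_in − C) ⇒ τ = V/Q = 55.180 s.
C(t) = C_in + (C₀ − C_in) e^(−t/τ). Set C = 2.26 and solve for t:
e^(−t/τ) = (C − C_in)/(C₀ − C_in) = (2.26 − 4.19)/(0 − 4.19) = 0.46062
t = −τ ln(…) = 55.180 × 0.77518 = 42.774 s.

42.8 s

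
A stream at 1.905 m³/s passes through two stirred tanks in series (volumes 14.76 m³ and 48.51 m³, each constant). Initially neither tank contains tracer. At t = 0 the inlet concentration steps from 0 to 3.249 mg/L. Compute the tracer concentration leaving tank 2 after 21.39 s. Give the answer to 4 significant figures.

Time constants: τᵢ = Vᵢ/Q for each well-mixed tank.
τ₁ = 14.76/1.905 = 7.74803 s; τ₂ = 48.51/1.905 = 25.4646 s.
Tank 1: C₁ = C_in(1 − e^(−t/τ₁)). Tank 2 (τ₁ ≠ τ₂): C₂ = C_in[1 − (τ₁ e^(−t/τ₁) − τ₂ e^(−t/τ₂))/(τ₁ − τ₂)].
At t = 21.39: e^(−t/τ₁) = 0.0632474, e^(−t/τ₂) = 0.431715.
C₂ = 3.249·[1 − (7.74803·0.0632474 − 25.4646·0.431715)/(-17.7165)] = 3.249·0.407143 = 1.32281 mg/L.

1.323 mg/L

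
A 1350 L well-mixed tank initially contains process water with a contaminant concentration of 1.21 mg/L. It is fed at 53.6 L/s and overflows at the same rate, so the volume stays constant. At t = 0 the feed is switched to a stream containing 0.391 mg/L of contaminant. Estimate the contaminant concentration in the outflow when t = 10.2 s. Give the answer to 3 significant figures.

Species balance on the tank: V dC/dt = Q(C_in − C).
So dC/dt = (C_in − C)/τ with τ = V/Q = 1350/53.6 = 25.187 s.
C approaches C_in exponentially: C(t) = C_in + (C₀ − C_in) e^(−t/τ).
C(10.2) = 0.391 + (1.21 − 0.391)·e^(−10.2/25.187) = 0.391 + (0.81900)·0.66699 = 0.93727 mg/L.

0.937 mg/L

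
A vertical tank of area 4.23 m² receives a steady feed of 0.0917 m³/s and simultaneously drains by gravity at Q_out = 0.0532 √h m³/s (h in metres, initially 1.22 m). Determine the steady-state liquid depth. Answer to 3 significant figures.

Accumulation of liquid (constant cross-section A): A dh/dt = Q_in − 0.0532 √h. At steady state dh/dt = 0:
Q_in = 0.0532 √h_ss ⇒ √h_ss = 0.0917/0.0532 = 1.7237.
h_ss = 1.7237² = 2.9711 m. (Since h₀ = 1.22 m < h_ss, the level will rise toward this value.)

2.97 m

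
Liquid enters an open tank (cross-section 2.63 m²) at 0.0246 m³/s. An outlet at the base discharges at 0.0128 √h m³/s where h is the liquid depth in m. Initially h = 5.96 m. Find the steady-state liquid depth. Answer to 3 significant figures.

Volume balance on the tank: A dh/dt = Q_in − 0.0128 √h. At steady state dh/dt = 0:
Q_in = 0.0128 √h_ss ⇒ √h_ss = 0.0246/0.0128 = 1.9219.
h_ss = 1.9219² = 3.6936 m. (Since h₀ = 5.96 m > h_ss, the level will fall toward this value.)

3.69 m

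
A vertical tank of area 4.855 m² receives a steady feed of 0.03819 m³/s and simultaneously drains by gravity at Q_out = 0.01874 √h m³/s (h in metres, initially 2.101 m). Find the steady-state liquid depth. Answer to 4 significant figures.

A dh/dt = Q_in − 0.01874 √h. Steady state requires inflow = outflow:
Q_in = 0.01874 √h_ss ⇒ √h_ss = 0.03819/0.01874 = 2.03789.
h_ss = 2.03789² = 4.15298 m. (Since h₀ = 2.101 m < h_ss, the level will rise toward this value.)

4.153 m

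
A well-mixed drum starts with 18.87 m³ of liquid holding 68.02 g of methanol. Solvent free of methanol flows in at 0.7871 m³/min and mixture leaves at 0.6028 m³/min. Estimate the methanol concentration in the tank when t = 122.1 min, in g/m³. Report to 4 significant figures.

Let m(t) be the amount of methanol. Volume: V(t) = V₀ + (Q_in − Q_out) t = 18.87 + 0.184300 t; V(122.1) = 41.3730 m³.
Solute balance: dm/dt = 0 − Q_out C = −Q_out m/V(t).
dm/m = −Q_out dt/(V₀ + 0.184300 t); integrating gives ln(m/m₀) = −(Q_out/(Q_in−Q_out)) ln(V/V₀).
m = m₀ (V₀/V)^(Q_out/(Q_in−Q_out)) = 68.02 × (18.87/41.3730)^(3.27075) = 5.21781 g.
C = m/V = 5.21781/41.3730 = 0.126116 g/m³.

0.1261 g/m³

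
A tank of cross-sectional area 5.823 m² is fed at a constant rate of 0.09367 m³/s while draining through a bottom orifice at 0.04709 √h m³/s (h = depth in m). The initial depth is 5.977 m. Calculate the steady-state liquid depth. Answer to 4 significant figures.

Accumulation of liquid (constant cross-section A): A dh/dt = Q_in − 0.04709 √h. At steady state dh/dt = 0:
Q_in = 0.04709 √h_ss ⇒ √h_ss = 0.09367/0.04709 = 1.98917.
h_ss = 1.98917² = 3.95680 m. (Since h₀ = 5.977 m > h_ss, the level will fall toward this value.)

3.957 m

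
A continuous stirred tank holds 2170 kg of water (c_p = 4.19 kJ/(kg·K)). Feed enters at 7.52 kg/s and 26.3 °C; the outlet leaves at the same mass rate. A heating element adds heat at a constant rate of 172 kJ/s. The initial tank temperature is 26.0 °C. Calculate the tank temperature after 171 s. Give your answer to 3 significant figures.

M c_p dT/dt = ṁ c_p (T_in − T) + Q̇.
Rearrange: dT/dt = (T_ss − T)/τ with τ = M/ṁ = 288.56 s and T_ss = T_in + Q̇/(ṁ c_p) = 31.759 °C.
Solution: T(t) = T_ss + (T₀ − T_ss) e^(−t/τ).
T(171) = 31.759 + (-5.7588)·e^(−171/288.56) = 31.759 + (-5.7588)·0.55289 = 28.575 °C.

28.6 °C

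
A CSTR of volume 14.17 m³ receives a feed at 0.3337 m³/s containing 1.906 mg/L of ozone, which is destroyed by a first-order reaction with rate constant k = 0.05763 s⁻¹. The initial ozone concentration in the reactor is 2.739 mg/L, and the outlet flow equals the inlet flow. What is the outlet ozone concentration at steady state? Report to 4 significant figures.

0.5529 mg/L

Species balance: V dC/dt = Q C_in − Q C − k V C.
At steady state: 0 = Q C_in − (Q + kV) C_ss, so C_ss = Q C_in/(Q + kV).
C_ss = 0.3337·1.906/(0.3337 + 0.05763·14.17) = 0.636032/1.15032 = 0.552919 mg/L.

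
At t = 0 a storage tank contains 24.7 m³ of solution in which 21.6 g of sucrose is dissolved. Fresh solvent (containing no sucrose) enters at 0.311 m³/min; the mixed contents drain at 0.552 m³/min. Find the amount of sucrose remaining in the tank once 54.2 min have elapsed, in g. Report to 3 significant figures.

3.85 g

Total volume: dV/dt = Q_in − Q_out = -0.24100 m³/min, so V(t) = 24.7 − 0.24100 t and V(54.2) = 11.638 m³.
Species balance (pure solvent in): dm/dt = −Q_out · m/V(t).
Separate: dm/m = −Q_out dt/V(t) ⇒ ln(m/m₀) = −(Q_out/(Q_in−Q_out)) ln(V/V₀).
m = m₀ (V₀/V)^(Q_out/(Q_in−Q_out)) = 21.6 × (24.7/11.638)^(-2.2905) = 3.8537 g.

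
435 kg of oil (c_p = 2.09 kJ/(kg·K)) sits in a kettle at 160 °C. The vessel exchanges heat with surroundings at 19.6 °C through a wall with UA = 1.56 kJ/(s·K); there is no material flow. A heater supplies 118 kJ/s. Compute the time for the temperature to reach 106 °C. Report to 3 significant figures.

Unsteady energy balance on the tank contents: M c_p dT/dt = −UA(T − T_amb) + Q̇.
τ = M c_p/UA = 582.79 s; T_ss = T_amb + Q̇/UA = 19.6 + 118/1.56 = 95.241 °C.
T(t) = T_ss + (T₀ − T_ss)e^(−t/τ); set T = 106:
t = −τ ln[(T − T_ss)/(T₀ − T_ss)] = −582.79 · ln(0.16614) = 1046.1 s.

1050 s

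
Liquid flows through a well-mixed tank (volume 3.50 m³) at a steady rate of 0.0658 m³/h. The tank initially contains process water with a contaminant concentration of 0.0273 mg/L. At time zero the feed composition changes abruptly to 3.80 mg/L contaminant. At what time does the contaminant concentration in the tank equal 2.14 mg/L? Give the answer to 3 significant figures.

43.7 h

Species balance: V dC/dt = Q(C_in − C) ⇒ τ = V/Q = 53.191 h.
C(t) = C_in + (C₀ − C_in) e^(−t/τ). Set C = 2.14 and solve for t:
e^(−t/τ) = (C − C_in)/(C₀ − C_in) = (2.14 − 3.80)/(0.0273 − 3.80) = 0.44000
t = −τ ln(…) = 53.191 × 0.82097 = 43.669 h.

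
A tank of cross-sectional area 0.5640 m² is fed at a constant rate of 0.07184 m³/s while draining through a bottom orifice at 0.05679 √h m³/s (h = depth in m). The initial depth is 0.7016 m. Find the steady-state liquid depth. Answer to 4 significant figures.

Mass balance (ρ constant): A dh/dt = Q_in − 0.05679 √h. At steady state dh/dt = 0:
Q_in = 0.05679 √h_ss ⇒ √h_ss = 0.07184/0.05679 = 1.26501.
h_ss = 1.26501² = 1.60025 m. (Since h₀ = 0.7016 m < h_ss, the level will rise toward this value.)

1.600 m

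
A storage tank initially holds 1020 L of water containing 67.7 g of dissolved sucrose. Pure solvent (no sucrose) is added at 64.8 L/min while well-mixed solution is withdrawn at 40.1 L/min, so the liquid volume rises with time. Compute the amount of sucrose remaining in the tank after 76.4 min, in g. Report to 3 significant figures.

Let m(t) be the amount of sucrose. Volume: V(t) = V₀ + (Q_in − Q_out) t = 1020 + 24.700 t; V(76.4) = 2907.1 L.
Species balance (pure solvent in): dm/dt = −Q_out · m/V(t).
dm/m = −Q_out dt/(V₀ + 24.700 t); integrating gives ln(m/m₀) = −(Q_out/(Q_in−Q_out)) ln(V/V₀).
m = m₀ (V₀/V)^(Q_out/(Q_in−Q_out)) = 67.7 × (1020/2907.1)^(1.6235) = 12.363 g.

12.4 g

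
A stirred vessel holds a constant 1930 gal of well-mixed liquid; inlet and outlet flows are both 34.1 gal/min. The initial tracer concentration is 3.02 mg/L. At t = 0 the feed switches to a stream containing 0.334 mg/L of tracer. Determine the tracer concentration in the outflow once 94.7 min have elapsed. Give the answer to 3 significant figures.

Mass balance on the solute (V constant): V dC/dt = Q(C_in − C).
Rewrite as dC/dt + C/τ = C_in/τ, τ = V/Q = 56.598 min.
This is linear first-order; C(t) = C_in + (C₀ − C_in) e^(−t/τ).
C(94.7) = 0.334 + (3.02 − 0.334)·e^(−94.7/56.598) = 0.334 + (2.6860)·0.18765 = 0.83802 mg/L.

0.838 mg/L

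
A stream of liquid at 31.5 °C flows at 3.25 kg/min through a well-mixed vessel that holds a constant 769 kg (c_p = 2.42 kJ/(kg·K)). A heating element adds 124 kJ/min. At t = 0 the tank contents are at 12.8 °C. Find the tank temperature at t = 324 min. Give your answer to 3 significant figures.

38.5 °C

Unsteady energy balance on the tank contents: M c_p dT/dt = ṁ c_p (T_in − T) + 124.
Rearrange: dT/dt = (T_ss − T)/τ with τ = M/ṁ = 236.62 min and T_ss = T_in + Q̇/(ṁ c_p) = 47.266 °C.
Solution: T(t) = T_ss + (T₀ − T_ss) e^(−t/τ).
T(324) = 47.266 + (-34.466)·e^(−324/236.62) = 47.266 + (-34.466)·0.25428 = 38.502 °C.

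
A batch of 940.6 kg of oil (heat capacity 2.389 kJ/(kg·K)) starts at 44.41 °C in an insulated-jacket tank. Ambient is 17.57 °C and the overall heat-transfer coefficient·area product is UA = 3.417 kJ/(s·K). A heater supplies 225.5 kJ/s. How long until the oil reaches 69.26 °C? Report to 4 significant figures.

662.2 s

Unsteady energy balance on the tank contents: M c_p dT/dt = −UA(T − T_amb) + Q̇.
τ = M c_p/UA = 657.622 s; T_ss = T_amb + Q̇/UA = 17.57 + 225.5/3.417 = 83.5636 °C.
T(t) = T_ss + (T₀ − T_ss)e^(−t/τ); set T = 69.26:
t = −τ ln[(T − T_ss)/(T₀ − T_ss)] = −657.622 · ln(0.365320) = 662.214 s.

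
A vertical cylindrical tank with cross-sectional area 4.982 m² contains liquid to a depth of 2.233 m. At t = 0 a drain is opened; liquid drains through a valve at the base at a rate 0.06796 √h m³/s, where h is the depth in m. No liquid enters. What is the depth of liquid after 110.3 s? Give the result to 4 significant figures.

0.5506 m

With no inflow, A dh/dt = −0.06796 √h.
Separate and integrate: 2(√h − √h₀) = −(0.06796/A) t.
√h = √2.233 − 0.06796·110.3/(2·4.982) = 1.49432 − 0.752307 = 0.742015.
h = 0.742015² = 0.550587 m.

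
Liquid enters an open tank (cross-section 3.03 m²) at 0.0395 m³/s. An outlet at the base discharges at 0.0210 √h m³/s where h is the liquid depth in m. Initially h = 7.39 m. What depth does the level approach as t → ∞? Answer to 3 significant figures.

3.54 m

Level balance: A dh/dt = 0.0395 − 0.0210 √h. Setting dh/dt = 0:
Q_in = 0.0210 √h_ss ⇒ √h_ss = 0.0395/0.0210 = 1.8810.
h_ss = 1.8810² = 3.5380 m. (Since h₀ = 7.39 m > h_ss, the level will fall toward this value.)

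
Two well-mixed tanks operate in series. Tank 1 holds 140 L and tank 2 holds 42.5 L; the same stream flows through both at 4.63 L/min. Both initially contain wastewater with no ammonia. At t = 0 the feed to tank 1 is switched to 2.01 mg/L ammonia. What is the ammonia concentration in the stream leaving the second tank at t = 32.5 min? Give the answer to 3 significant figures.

1.05 mg/L

Time constants: τᵢ = Vᵢ/Q for each well-mixed tank.
τ₁ = 140/4.63 = 30.238 min; τ₂ = 42.5/4.63 = 9.1793 min.
Solving the cascade with C₁(0)=C₂(0)=0 gives C₂(t) = C_in[1 − (τ₁ e^(−t/τ₁) − τ₂ e^(−t/τ₂))/(τ₁ − τ₂)].
At t = 32.5: e^(−t/τ₁) = 0.34136, e^(−t/τ₂) = 0.028996.
C₂ = 2.01·[1 − (30.238·0.34136 − 9.1793·0.028996)/(21.058)] = 2.01·0.52248 = 1.0502 mg/L.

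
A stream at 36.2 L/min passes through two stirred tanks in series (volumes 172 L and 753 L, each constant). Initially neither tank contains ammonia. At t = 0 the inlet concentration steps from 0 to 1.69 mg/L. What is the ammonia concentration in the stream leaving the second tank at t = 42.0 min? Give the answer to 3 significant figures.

Time constants: τᵢ = Vᵢ/Q for each well-mixed tank.
τ₁ = 172/36.2 = 4.7514 min; τ₂ = 753/36.2 = 20.801 min.
Tank 1: C₁ = C_in(1 − e^(−t/τ₁)). Tank 2 (τ₁ ≠ τ₂): C₂ = C_in[1 − (τ₁ e^(−t/τ₁) − τ₂ e^(−t/τ₂))/(τ₁ − τ₂)].
At t = 42.0: e^(−t/τ₁) = 0.00014489, e^(−t/τ₂) = 0.13277.
C₂ = 1.69·[1 − (4.7514·0.00014489 − 20.801·0.13277)/(-16.050)] = 1.69·0.82797 = 1.3993 mg/L.

1.40 mg/L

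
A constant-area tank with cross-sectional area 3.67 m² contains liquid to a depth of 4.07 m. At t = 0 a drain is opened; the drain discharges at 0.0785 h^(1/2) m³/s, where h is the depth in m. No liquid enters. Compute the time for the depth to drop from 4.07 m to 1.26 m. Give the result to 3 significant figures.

83.7 s

With no inflow, A dh/dt = −0.0785 √h.
∫ h^(−1/2) dh = −(0.0785/A) ∫ dt, giving 2√h = 2√h₀ − (0.0785/A) t.
t = 2A(√h₀ − √h)/0.0785 = 2·3.67·(√4.07 − √1.26)/0.0785
  = 7.3400 × (2.0174 − 1.1225) / 0.0785 = 83.679 s.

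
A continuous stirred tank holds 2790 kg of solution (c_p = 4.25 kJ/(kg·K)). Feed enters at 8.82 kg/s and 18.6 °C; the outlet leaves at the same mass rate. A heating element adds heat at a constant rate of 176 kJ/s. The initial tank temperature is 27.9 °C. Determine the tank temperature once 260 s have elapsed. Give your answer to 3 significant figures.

25.3 °C

M c_p dT/dt = ṁ c_p (T_in − T) + Q̇.
τ = M/ṁ = 316.33 s; T_ss = T_in + Q̇/(ṁ c_p) = 18.6 + 176/(8.82·4.25) = 23.295 °C.
This is linear first-order; T(t) = T_ss + (T₀ − T_ss) e^(−t/τ).
T(260) = 23.295 + (4.6048)·e^(−260/316.33) = 23.295 + (4.6048)·0.43958 = 25.319 °C.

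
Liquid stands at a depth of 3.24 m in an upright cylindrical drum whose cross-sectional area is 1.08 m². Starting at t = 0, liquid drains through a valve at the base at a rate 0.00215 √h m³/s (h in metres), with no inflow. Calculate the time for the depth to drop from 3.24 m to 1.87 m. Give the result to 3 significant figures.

Unsteady balance on liquid volume: A dh/dt = −0.00215 √h.
∫ h^(−1/2) dh = −(0.00215/A) ∫ dt, giving 2√h = 2√h₀ − (0.00215/A) t.
t = 2A(√h₀ − √h)/0.00215 = 2·1.08·(√3.24 − √1.87)/0.00215
  = 2.1600 × (1.8000 − 1.3675) / 0.00215 = 434.53 s.

435 s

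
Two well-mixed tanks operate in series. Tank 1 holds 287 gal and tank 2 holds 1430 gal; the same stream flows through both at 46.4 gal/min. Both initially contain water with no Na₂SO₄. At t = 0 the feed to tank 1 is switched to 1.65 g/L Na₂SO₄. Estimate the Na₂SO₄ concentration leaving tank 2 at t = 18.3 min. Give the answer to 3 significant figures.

0.532 g/L

Each tank obeys Vᵢ dCᵢ/dt = Q(Cᵢ₋₁ − Cᵢ), so τᵢ = Vᵢ/Q.
τ₁ = 287/46.4 = 6.1853 min; τ₂ = 1430/46.4 = 30.819 min.
Solving the cascade with C₁(0)=C₂(0)=0 gives C₂(t) = C_in[1 − (τ₁ e^(−t/τ₁) − τ₂ e^(−t/τ₂))/(τ₁ − τ₂)].
At t = 18.3: e^(−t/τ₁) = 0.051891, e^(−t/τ₂) = 0.55223.
C₂ = 1.65·[1 − (6.1853·0.051891 − 30.819·0.55223)/(-24.634)] = 1.65·0.32214 = 0.53153 g/L.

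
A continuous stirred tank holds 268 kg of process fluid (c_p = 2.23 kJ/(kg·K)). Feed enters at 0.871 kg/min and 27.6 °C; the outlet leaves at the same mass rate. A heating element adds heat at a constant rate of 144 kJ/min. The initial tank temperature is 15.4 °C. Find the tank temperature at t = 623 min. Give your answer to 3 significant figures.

Heat balance on the well-mixed liquid: M c_p dT/dt = ṁ c_p (T_in − T) + 144.
τ = M/ṁ = 307.69 min; T_ss = T_in + Q̇/(ṁ c_p) = 27.6 + 144/(0.871·2.23) = 101.74 °C.
This is linear first-order; T(t) = T_ss + (T₀ − T_ss) e^(−t/τ).
T(623) = 101.74 + (-86.338)·e^(−623/307.69) = 101.74 + (-86.338)·0.13203 = 90.339 °C.

90.3 °C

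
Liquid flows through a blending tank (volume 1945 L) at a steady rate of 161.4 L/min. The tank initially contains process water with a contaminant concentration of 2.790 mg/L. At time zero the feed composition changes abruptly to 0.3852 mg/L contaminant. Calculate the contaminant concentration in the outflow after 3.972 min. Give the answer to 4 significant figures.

Transient balance on the dissolved component: V dC/dt = Q(C_in − C).
Time constant τ = V/Q = 1945/161.4 = 12.0508 min.
C approaches C_in exponentially: C(t) = C_in + (C₀ − C_in) e^(−t/τ).
C(3.972) = 0.3852 + (2.790 − 0.3852)·e^(−3.972/12.0508) = 0.3852 + (2.40480)·0.719208 = 2.11475 mg/L.

2.115 mg/L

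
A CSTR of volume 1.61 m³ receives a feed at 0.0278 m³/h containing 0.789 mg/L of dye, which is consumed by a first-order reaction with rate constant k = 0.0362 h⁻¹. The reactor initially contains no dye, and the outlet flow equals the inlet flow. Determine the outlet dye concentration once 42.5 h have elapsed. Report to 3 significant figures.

0.229 mg/L

Species balance: V dC/dt = Q C_in − Q C − k V C.
This is linear with rate a = Q/V + k = 0.053467 h⁻¹.
C_ss = Q C_in/(Q + kV) = 0.25481 mg/L; C(t) = C_ss + (C₀ − C_ss) e^(−a t).
C(42.5) = 0.25481 + (-0.25481)·e^(−0.053467·42.5) = 0.25481 + (-0.25481)·0.10307 = 0.22854 mg/L.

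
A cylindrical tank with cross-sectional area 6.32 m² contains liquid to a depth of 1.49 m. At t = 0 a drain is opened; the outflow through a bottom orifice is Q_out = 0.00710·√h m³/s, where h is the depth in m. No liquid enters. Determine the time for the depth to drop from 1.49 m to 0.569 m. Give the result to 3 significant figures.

Unsteady balance on liquid volume: A dh/dt = −0.00710 √h.
∫ h^(−1/2) dh = −(0.00710/A) ∫ dt, giving 2√h = 2√h₀ − (0.00710/A) t.
t = 2A(√h₀ − √h)/0.00710 = 2·6.32·(√1.49 − √0.569)/0.00710
  = 12.640 × (1.2207 − 0.75432) / 0.00710 = 830.21 s.

830 s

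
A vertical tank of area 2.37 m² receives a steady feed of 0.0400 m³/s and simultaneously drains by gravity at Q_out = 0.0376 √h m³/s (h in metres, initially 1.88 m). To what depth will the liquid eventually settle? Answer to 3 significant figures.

Level balance: A dh/dt = 0.0400 − 0.0376 √h. Setting dh/dt = 0:
Q_in = 0.0376 √h_ss ⇒ √h_ss = 0.0400/0.0376 = 1.0638.
h_ss = 1.0638² = 1.1317 m. (Since h₀ = 1.88 m > h_ss, the level will fall toward this value.)

1.13 m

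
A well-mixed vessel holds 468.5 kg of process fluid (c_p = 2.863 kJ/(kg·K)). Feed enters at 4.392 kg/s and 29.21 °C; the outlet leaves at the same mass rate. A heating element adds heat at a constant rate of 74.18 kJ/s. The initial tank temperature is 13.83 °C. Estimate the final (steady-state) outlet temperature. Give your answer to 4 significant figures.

35.11 °C

Heat balance on the well-mixed liquid: M c_p dT/dt = ṁ c_p (T_in − T) + 74.18.
At steady state dT/dt = 0 ⇒ T_ss = T_in + Q̇/(ṁ c_p) = 29.21 + 74.18/(4.392·2.863) = 35.1093 °C.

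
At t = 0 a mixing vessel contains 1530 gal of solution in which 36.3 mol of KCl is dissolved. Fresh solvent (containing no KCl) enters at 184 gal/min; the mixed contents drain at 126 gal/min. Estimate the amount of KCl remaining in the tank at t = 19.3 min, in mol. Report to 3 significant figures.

Total volume: dV/dt = Q_in − Q_out = 58.000 gal/min, so V(t) = 1530 + 58.000 t and V(19.3) = 2649.4 gal.
Solute balance: dm/dt = 0 − Q_out C = −Q_out m/V(t).
Separate: dm/m = −Q_out dt/V(t) ⇒ ln(m/m₀) = −(Q_out/(Q_in−Q_out)) ln(V/V₀).
m = m₀ (V₀/V)^(Q_out/(Q_in−Q_out)) = 36.3 × (1530/2649.4)^(2.1724) = 11.012 mol.

11.0 mol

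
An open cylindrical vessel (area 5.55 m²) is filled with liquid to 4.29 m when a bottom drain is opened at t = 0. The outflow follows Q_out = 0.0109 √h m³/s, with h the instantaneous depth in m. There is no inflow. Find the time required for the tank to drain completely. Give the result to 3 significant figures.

2110 s

With no inflow, A dh/dt = −0.0109 √h.
This is separable: 2 d(√h)/dt = −0.0109/A, so √h = √h₀ − (0.0109/(2A)) t.
Set h = 0: 2√h₀ = (0.0109/A) t_empty ⇒ t_empty = 2A√h₀/0.0109.
t_empty = 2·5.55·√4.29/0.0109 = 11.100·2.0712/0.0109 = 2109.2 s.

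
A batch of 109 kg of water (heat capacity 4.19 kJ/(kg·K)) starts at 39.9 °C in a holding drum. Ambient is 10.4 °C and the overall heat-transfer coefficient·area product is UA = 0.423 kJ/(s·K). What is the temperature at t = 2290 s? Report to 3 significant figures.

13.9 °C

Lumped-capacitance energy balance: M c_p dT/dt = UA(T_amb − T).
dT/dt = (T_ss − T)/τ with T_ss = T_amb = 10.400 °C, τ = M c_p/UA = 109·4.19/0.423 = 1079.7 s.
Solution: T(t) = T_ss + (T₀ − T_ss) e^(−t/τ).
T(2290) = 10.400 + (29.500)·0.11991 = 13.937 °C.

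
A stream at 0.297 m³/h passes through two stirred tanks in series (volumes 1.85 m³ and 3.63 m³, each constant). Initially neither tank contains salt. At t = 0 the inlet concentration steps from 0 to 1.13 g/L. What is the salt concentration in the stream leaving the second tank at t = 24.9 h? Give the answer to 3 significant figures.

0.851 g/L

Each tank obeys Vᵢ dCᵢ/dt = Q(Cᵢ₋₁ − Cᵢ), so τᵢ = Vᵢ/Q.
τ₁ = 1.85/0.297 = 6.2290 h; τ₂ = 3.63/0.297 = 12.222 h.
Solving the cascade with C₁(0)=C₂(0)=0 gives C₂(t) = C_in[1 − (τ₁ e^(−t/τ₁) − τ₂ e^(−t/τ₂))/(τ₁ − τ₂)].
At t = 24.9: e^(−t/τ₁) = 0.018362, e^(−t/τ₂) = 0.13038.
C₂ = 1.13·[1 − (6.2290·0.018362 − 12.222·0.13038)/(-5.9933)] = 1.13·0.75319 = 0.85110 g/L.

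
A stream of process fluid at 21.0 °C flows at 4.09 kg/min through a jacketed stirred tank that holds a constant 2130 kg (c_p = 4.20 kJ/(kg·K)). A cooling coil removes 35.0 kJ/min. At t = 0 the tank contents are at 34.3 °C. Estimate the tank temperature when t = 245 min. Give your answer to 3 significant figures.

28.5 °C

First-law balance (no shaft work): M c_p dT/dt = ṁ c_p (T_in − T) − 35.0.
Rearrange: dT/dt = (T_ss − T)/τ with τ = M/ṁ = 520.78 min and T_ss = T_in − Q̇/(ṁ c_p) = 18.963 °C.
Solution: T(t) = T_ss + (T₀ − T_ss) e^(−t/τ).
T(245) = 18.963 + (15.337)·e^(−245/520.78) = 18.963 + (15.337)·0.62472 = 28.544 °C.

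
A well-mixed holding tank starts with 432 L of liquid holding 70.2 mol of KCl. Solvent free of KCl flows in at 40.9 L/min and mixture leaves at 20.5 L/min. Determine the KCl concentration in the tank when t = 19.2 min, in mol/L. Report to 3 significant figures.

Total volume: dV/dt = Q_in − Q_out = 20.400 L/min, so V(t) = 432 + 20.400 t and V(19.2) = 823.68 L.
Solute balance: dm/dt = 0 − Q_out C = −Q_out m/V(t).
Separate: dm/m = −Q_out dt/V(t) ⇒ ln(m/m₀) = −(Q_out/(Q_in−Q_out)) ln(V/V₀).
m = m₀ (V₀/V)^(Q_out/(Q_in−Q_out)) = 70.2 × (432/823.68)^(1.0049) = 36.702 mol.
C = m/V = 36.702/823.68 = 0.044558 mol/L.

0.0446 mol/L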